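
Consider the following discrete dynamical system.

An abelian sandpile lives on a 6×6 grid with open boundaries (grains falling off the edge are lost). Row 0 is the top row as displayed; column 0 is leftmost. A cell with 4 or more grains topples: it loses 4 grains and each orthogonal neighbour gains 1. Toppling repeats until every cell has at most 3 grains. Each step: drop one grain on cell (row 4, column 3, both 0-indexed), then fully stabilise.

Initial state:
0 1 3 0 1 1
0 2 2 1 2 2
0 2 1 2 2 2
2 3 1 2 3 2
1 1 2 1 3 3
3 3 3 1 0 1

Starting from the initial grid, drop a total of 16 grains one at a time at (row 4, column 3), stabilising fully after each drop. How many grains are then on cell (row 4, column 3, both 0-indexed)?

gen 0: 0 1 3 0 1 1
0 2 2 1 2 2
0 2 1 2 2 2
2 3 1 2 3 2
1 1 2 1 3 3
3 3 3 1 0 1
gen 1: 0 1 3 0 1 1
0 2 2 1 2 2
0 2 1 2 2 2
2 3 1 2 3 2
1 1 2 2 3 3
3 3 3 1 0 1
gen 2: 0 1 3 0 1 1
0 2 2 1 2 2
0 2 1 2 2 2
2 3 1 2 3 2
1 1 2 3 3 3
3 3 3 1 0 1
gen 3: 0 1 3 0 1 1
0 2 2 1 2 2
0 2 1 3 3 3
2 3 2 0 2 0
1 1 3 2 2 1
3 3 3 2 1 2
gen 4: 0 1 3 0 1 1
0 2 2 1 2 2
0 2 1 3 3 3
2 3 2 0 2 0
1 1 3 3 2 1
3 3 3 2 1 2
gen 5: 0 1 3 0 1 1
0 2 2 1 2 2
0 2 1 3 3 3
2 3 3 1 2 0
2 3 1 2 3 1
0 1 2 0 2 2
gen 6: 0 1 3 0 1 1
0 2 2 1 2 2
0 2 1 3 3 3
2 3 3 1 2 0
2 3 1 3 3 1
0 1 2 0 2 2
gen 7: 0 1 3 0 1 1
0 2 2 1 2 2
0 2 1 3 3 3
2 3 3 2 3 0
2 3 2 1 0 2
0 1 2 1 3 2
gen 8: 0 1 3 0 1 1
0 2 2 1 2 2
0 2 1 3 3 3
2 3 3 2 3 0
2 3 2 2 0 2
0 1 2 1 3 2
gen 9: 0 1 3 0 1 1
0 2 2 1 2 2
0 2 1 3 3 3
2 3 3 2 3 0
2 3 2 3 0 2
0 1 2 1 3 2
gen 10: 0 1 3 0 1 1
0 2 2 1 2 2
0 2 1 3 3 3
2 3 3 3 3 0
2 3 3 0 1 2
0 1 2 2 3 2
gen 11: 0 1 3 0 1 1
0 2 2 1 2 2
0 2 1 3 3 3
2 3 3 3 3 0
2 3 3 1 1 2
0 1 2 2 3 2
gen 12: 0 1 3 0 1 1
0 2 2 1 2 2
0 2 1 3 3 3
2 3 3 3 3 0
2 3 3 2 1 2
0 1 2 2 3 2
gen 13: 0 1 3 0 1 1
0 2 2 1 2 2
0 2 1 3 3 3
2 3 3 3 3 0
2 3 3 3 1 2
0 1 2 2 3 2
gen 14: 0 1 3 0 1 1
0 2 2 2 3 3
0 3 3 1 2 0
3 1 2 3 1 2
3 1 2 2 3 2
0 2 3 3 3 2
gen 15: 0 1 3 0 1 1
0 2 2 2 3 3
0 3 3 1 2 0
3 1 2 3 1 2
3 1 2 3 3 2
0 2 3 3 3 2
gen 16: 0 1 3 0 1 1
0 3 3 2 3 3
1 0 1 3 2 0
3 3 1 2 3 2
3 2 2 0 2 3
0 3 1 3 1 3

0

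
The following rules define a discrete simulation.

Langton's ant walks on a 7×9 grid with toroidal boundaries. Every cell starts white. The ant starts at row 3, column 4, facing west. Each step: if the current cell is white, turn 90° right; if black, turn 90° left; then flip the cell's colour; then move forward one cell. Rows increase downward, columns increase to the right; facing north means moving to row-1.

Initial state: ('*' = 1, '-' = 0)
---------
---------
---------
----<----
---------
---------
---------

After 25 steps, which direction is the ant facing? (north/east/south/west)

gen 0: ---------
---------
---------
----<----
---------
---------
---------
gen 1: ---------
---------
----^----
----*----
---------
---------
---------
gen 2: ---------
---------
----*>---
----*----
---------
---------
---------
gen 3: ---------
---------
----**---
----*v---
---------
---------
---------
gen 4: ---------
---------
----**---
----<*---
---------
---------
---------
gen 5: ---------
---------
----**---
-----*---
----v----
---------
---------
gen 6: ---------
---------
----**---
-----*---
---<*----
---------
---------
gen 7: ---------
---------
----**---
---^-*---
---**----
---------
---------
gen 8: ---------
---------
----**---
---*>*---
---**----
---------
---------
gen 9: ---------
---------
----**---
---***---
---*v----
---------
---------
gen 10: ---------
---------
----**---
---***---
---*->---
---------
---------
gen 11: ---------
---------
----**---
---***---
---*-*---
-----v---
---------
gen 12: ---------
---------
----**---
---***---
---*-*---
----<*---
---------
gen 13: ---------
---------
----**---
---***---
---*^*---
----**---
---------
gen 14: ---------
---------
----**---
---***---
---**>---
----**---
---------
gen 15: ---------
---------
----**---
---**^---
---**----
----**---
---------
gen 16: ---------
---------
----**---
---*<----
---**----
----**---
---------
gen 17: ---------
---------
----**---
---*-----
---*v----
----**---
---------
gen 18: ---------
---------
----**---
---*-----
---*->---
----**---
---------
gen 19: ---------
---------
----**---
---*-----
---*-*---
----*v---
---------
gen 20: ---------
---------
----**---
---*-----
---*-*---
----*->--
---------
gen 21: ---------
---------
----**---
---*-----
---*-*---
----*-*--
------v--
gen 22: ---------
---------
----**---
---*-----
---*-*---
----*-*--
-----<*--
gen 23: ---------
---------
----**---
---*-----
---*-*---
----*^*--
-----**--
gen 24: ---------
---------
----**---
---*-----
---*-*---
----**>--
-----**--
gen 25: ---------
---------
----**---
---*-----
---*-*^--
----**---
-----**--

north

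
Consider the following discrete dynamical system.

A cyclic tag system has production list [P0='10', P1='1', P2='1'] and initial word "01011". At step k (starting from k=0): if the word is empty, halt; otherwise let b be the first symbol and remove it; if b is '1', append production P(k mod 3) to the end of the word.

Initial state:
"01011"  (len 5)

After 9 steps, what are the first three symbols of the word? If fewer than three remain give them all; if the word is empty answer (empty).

110

gen 0: "01011"  (len 5)
gen 1: "1011"  (len 4)
gen 2: "0111"  (len 4)
gen 3: "111"  (len 3)
gen 4: "1110"  (len 4)
gen 5: "1101"  (len 4)
gen 6: "1011"  (len 4)
gen 7: "01110"  (len 5)
gen 8: "1110"  (len 4)
gen 9: "1101"  (len 4)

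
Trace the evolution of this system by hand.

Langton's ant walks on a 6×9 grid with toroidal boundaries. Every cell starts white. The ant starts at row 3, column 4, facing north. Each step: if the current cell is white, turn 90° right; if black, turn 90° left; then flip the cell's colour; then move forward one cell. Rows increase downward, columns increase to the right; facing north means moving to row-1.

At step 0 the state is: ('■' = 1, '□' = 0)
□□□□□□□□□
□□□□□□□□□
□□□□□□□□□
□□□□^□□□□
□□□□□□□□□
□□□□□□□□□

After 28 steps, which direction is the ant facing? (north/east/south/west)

[0] □□□□□□□□□
□□□□□□□□□
□□□□□□□□□
□□□□^□□□□
□□□□□□□□□
□□□□□□□□□
[1] □□□□□□□□□
□□□□□□□□□
□□□□□□□□□
□□□□■>□□□
□□□□□□□□□
□□□□□□□□□
[2] □□□□□□□□□
□□□□□□□□□
□□□□□□□□□
□□□□■■□□□
□□□□□v□□□
□□□□□□□□□
[3] □□□□□□□□□
□□□□□□□□□
□□□□□□□□□
□□□□■■□□□
□□□□<■□□□
□□□□□□□□□
[4] □□□□□□□□□
□□□□□□□□□
□□□□□□□□□
□□□□^■□□□
□□□□■■□□□
□□□□□□□□□
[5] □□□□□□□□□
□□□□□□□□□
□□□□□□□□□
□□□<□■□□□
□□□□■■□□□
□□□□□□□□□
[6] □□□□□□□□□
□□□□□□□□□
□□□^□□□□□
□□□■□■□□□
□□□□■■□□□
□□□□□□□□□
[7] □□□□□□□□□
□□□□□□□□□
□□□■>□□□□
□□□■□■□□□
□□□□■■□□□
□□□□□□□□□
[8] □□□□□□□□□
□□□□□□□□□
□□□■■□□□□
□□□■v■□□□
□□□□■■□□□
□□□□□□□□□
[9] □□□□□□□□□
□□□□□□□□□
□□□■■□□□□
□□□<■■□□□
□□□□■■□□□
□□□□□□□□□
[10] □□□□□□□□□
□□□□□□□□□
□□□■■□□□□
□□□□■■□□□
□□□v■■□□□
□□□□□□□□□
[11] □□□□□□□□□
□□□□□□□□□
□□□■■□□□□
□□□□■■□□□
□□<■■■□□□
□□□□□□□□□
[12] □□□□□□□□□
□□□□□□□□□
□□□■■□□□□
□□^□■■□□□
□□■■■■□□□
□□□□□□□□□
[13] □□□□□□□□□
□□□□□□□□□
□□□■■□□□□
□□■>■■□□□
□□■■■■□□□
□□□□□□□□□
[14] □□□□□□□□□
□□□□□□□□□
□□□■■□□□□
□□■■■■□□□
□□■v■■□□□
□□□□□□□□□
[15] □□□□□□□□□
□□□□□□□□□
□□□■■□□□□
□□■■■■□□□
□□■□>■□□□
□□□□□□□□□
[16] □□□□□□□□□
□□□□□□□□□
□□□■■□□□□
□□■■^■□□□
□□■□□■□□□
□□□□□□□□□
[17] □□□□□□□□□
□□□□□□□□□
□□□■■□□□□
□□■<□■□□□
□□■□□■□□□
□□□□□□□□□
[18] □□□□□□□□□
□□□□□□□□□
□□□■■□□□□
□□■□□■□□□
□□■v□■□□□
□□□□□□□□□
[19] □□□□□□□□□
□□□□□□□□□
□□□■■□□□□
□□■□□■□□□
□□<■□■□□□
□□□□□□□□□
[20] □□□□□□□□□
□□□□□□□□□
□□□■■□□□□
□□■□□■□□□
□□□■□■□□□
□□v□□□□□□
[21] □□□□□□□□□
□□□□□□□□□
□□□■■□□□□
□□■□□■□□□
□□□■□■□□□
□<■□□□□□□
[22] □□□□□□□□□
□□□□□□□□□
□□□■■□□□□
□□■□□■□□□
□^□■□■□□□
□■■□□□□□□
[23] □□□□□□□□□
□□□□□□□□□
□□□■■□□□□
□□■□□■□□□
□■>■□■□□□
□■■□□□□□□
[24] □□□□□□□□□
□□□□□□□□□
□□□■■□□□□
□□■□□■□□□
□■■■□■□□□
□■v□□□□□□
[25] □□□□□□□□□
□□□□□□□□□
□□□■■□□□□
□□■□□■□□□
□■■■□■□□□
□■□>□□□□□
[26] □□□v□□□□□
□□□□□□□□□
□□□■■□□□□
□□■□□■□□□
□■■■□■□□□
□■□■□□□□□
[27] □□<■□□□□□
□□□□□□□□□
□□□■■□□□□
□□■□□■□□□
□■■■□■□□□
□■□■□□□□□
[28] □□■■□□□□□
□□□□□□□□□
□□□■■□□□□
□□■□□■□□□
□■■■□■□□□
□■^■□□□□□

north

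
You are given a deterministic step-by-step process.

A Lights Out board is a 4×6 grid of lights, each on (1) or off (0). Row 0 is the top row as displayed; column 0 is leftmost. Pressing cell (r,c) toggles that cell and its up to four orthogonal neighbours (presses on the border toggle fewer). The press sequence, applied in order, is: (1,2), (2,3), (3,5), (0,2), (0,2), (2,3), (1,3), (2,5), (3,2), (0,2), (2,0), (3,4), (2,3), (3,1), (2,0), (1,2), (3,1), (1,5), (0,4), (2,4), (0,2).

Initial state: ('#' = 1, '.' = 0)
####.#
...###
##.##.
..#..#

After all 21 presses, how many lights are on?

16

k=0  ####.#
...###
##.##.
..#..#
k=1  ##.#.#
.##.##
#####.
..#..#
k=2  ##.#.#
.#####
##....
..##.#
k=3  ##.#.#
.#####
##...#
..###.
k=4  #.#..#
.#.###
##...#
..###.
k=5  ##.#.#
.#####
##...#
..###.
k=6  ##.#.#
.##.##
######
..#.#.
k=7  ##...#
.#.#.#
###.##
..#.#.
k=8  ##...#
.#.#..
###...
..#.##
k=9  ##...#
.#.#..
##....
.#.###
k=10  #.##.#
.###..
##....
.#.###
k=11  #.##.#
####..
......
##.###
k=12  #.##.#
####..
....#.
##....
k=13  #.##.#
###...
..##..
##.#..
k=14  #.##.#
###...
.###..
..##..
k=15  #.##.#
.##...
#.##..
#.##..
k=16  #..#.#
...#..
#..#..
#.##..
k=17  #..#.#
...#..
##.#..
.#.#..
k=18  #..#..
...###
##.#.#
.#.#..
k=19  #...##
...#.#
##.#.#
.#.#..
k=20  #...##
...###
##..#.
.#.##.
k=21  ######
..####
##..#.
.#.##.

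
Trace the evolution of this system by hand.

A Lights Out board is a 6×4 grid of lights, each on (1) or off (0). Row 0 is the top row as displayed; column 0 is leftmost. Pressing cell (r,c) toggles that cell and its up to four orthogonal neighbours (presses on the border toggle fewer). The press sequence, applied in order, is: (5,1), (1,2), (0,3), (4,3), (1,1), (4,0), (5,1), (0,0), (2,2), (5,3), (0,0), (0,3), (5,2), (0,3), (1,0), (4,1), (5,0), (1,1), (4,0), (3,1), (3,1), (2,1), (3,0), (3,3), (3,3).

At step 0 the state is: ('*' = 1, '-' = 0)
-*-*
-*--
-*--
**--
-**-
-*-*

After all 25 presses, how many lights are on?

k=0  -*-*
-*--
-*--
**--
-**-
-*-*
k=1  -*-*
-*--
-*--
**--
--*-
*-**
k=2  -***
--**
-**-
**--
--*-
*-**
k=3  -*--
--*-
-**-
**--
--*-
*-**
k=4  -*--
--*-
-**-
**-*
---*
*-*-
k=5  ----
**--
--*-
**-*
---*
*-*-
k=6  ----
**--
--*-
-*-*
**-*
--*-
k=7  ----
**--
--*-
-*-*
*--*
**--
k=8  **--
-*--
--*-
-*-*
*--*
**--
k=9  **--
-**-
-*-*
-***
*--*
**--
k=10  **--
-**-
-*-*
-***
*---
****
k=11  ----
***-
-*-*
-***
*---
****
k=12  --**
****
-*-*
-***
*---
****
k=13  --**
****
-*-*
-***
*-*-
*---
k=14  ----
***-
-*-*
-***
*-*-
*---
k=15  *---
--*-
**-*
-***
*-*-
*---
k=16  *---
--*-
**-*
--**
-*--
**--
k=17  *---
--*-
**-*
--**
**--
----
k=18  **--
**--
*--*
--**
**--
----
k=19  **--
**--
*--*
*-**
----
*---
k=20  **--
**--
**-*
-*-*
-*--
*---
k=21  **--
**--
*--*
*-**
----
*---
k=22  **--
*---
-***
****
----
*---
k=23  **--
*---
****
--**
*---
*---
k=24  **--
*---
***-
----
*--*
*---
k=25  **--
*---
****
--**
*---
*---

11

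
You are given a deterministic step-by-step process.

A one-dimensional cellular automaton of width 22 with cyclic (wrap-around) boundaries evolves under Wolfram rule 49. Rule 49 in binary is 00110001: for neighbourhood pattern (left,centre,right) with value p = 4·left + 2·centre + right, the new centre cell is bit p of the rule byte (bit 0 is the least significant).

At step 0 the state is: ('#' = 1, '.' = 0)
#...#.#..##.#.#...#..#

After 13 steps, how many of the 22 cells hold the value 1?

8

gen 0: #...#.#..##.#.#...#..#
gen 1: .##..#.#...#.#.##..#..
gen 2: ...#..#.##..#.#..#..##
gen 3: ##..#..#..#..#.#..#...
gen 4: ..#..#..#..#..#.#..##.
gen 5: #..#..#..#..#..#.#...#
gen 6: .#..#..#..#..#..#.##..
gen 7: ..#..#..#..#..#..#..##
gen 8: #..#..#..#..#..#..#...
gen 9: .#..#..#..#..#..#..##.
gen 10: ..#..#..#..#..#..#...#
gen 11: #..#..#..#..#..#..##..
gen 12: .#..#..#..#..#..#...#.
gen 13: ..#..#..#..#..#..##..#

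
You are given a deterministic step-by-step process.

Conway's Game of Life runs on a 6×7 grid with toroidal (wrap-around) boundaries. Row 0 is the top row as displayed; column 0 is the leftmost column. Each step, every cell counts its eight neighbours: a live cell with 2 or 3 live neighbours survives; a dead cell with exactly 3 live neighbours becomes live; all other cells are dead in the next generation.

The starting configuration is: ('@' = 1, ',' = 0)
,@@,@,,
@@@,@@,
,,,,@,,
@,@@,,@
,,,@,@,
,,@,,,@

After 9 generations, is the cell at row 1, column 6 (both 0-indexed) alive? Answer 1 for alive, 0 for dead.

1

t=0: ,@@,@,,
@@@,@@,
,,,,@,,
@,@@,,@
,,,@,@,
,,@,,,@
t=1: ,,,,@,@
@,@,@@,
,,,,@,,
,,@@,@@
@@,@@@,
,@@,@@,
t=2: @,@,,,@
,,,,@,@
,@@,,,,
@@@,,,@
@,,,,,,
,@@,,,,
t=3: @,@@,@@
,,@@,@@
,,@@,@@
,,@,,,@
,,,,,,@
,,@,,,@
t=4: @,,,,,,
,,,,,,,
@@,,,,,
@,@@,,@
@,,,,@@
,@@@,,,
t=5: ,@@,,,,
@@,,,,,
@@@,,,@
,,@,,@,
,,,,@@,
,@@,,,,
t=6: ,,,,,,,
,,,,,,@
,,@,,,@
@,@@@@,
,@@@@@,
,@@@,,,
t=7: ,,@,,,,
,,,,,,,
@@@,@,@
@,,,,,,
@,,,,@@
,@,,,,,
t=8: ,,,,,,,
@,@@,,,
@@,,,,@
,,,,,,,
@@,,,,@
@@,,,,@
t=9: ,,@,,,@
@,@,,,@
@@@,,,@
,,,,,,,
,@,,,,@
,@,,,,@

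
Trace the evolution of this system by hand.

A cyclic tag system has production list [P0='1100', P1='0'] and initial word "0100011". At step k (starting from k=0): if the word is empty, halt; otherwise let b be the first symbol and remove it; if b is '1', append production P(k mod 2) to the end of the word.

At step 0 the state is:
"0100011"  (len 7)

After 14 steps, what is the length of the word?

step 0: "0100011"  (len 7)
step 1: "100011"  (len 6)
step 2: "000110"  (len 6)
step 3: "00110"  (len 5)
step 4: "0110"  (len 4)
step 5: "110"  (len 3)
step 6: "100"  (len 3)
step 7: "001100"  (len 6)
step 8: "01100"  (len 5)
step 9: "1100"  (len 4)
step 10: "1000"  (len 4)
step 11: "0001100"  (len 7)
step 12: "001100"  (len 6)
step 13: "01100"  (len 5)
step 14: "1100"  (len 4)

4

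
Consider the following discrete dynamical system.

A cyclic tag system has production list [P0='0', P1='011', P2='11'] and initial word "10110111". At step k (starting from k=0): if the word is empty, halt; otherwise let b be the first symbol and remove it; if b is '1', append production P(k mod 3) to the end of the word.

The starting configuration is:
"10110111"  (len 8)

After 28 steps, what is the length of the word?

[0] "10110111"  (len 8)
[1] "01101110"  (len 8)
[2] "1101110"  (len 7)
[3] "10111011"  (len 8)
[4] "01110110"  (len 8)
[5] "1110110"  (len 7)
[6] "11011011"  (len 8)
[7] "10110110"  (len 8)
[8] "0110110011"  (len 10)
[9] "110110011"  (len 9)
[10] "101100110"  (len 9)
[11] "01100110011"  (len 11)
[12] "1100110011"  (len 10)
[13] "1001100110"  (len 10)
[14] "001100110011"  (len 12)
[15] "01100110011"  (len 11)
[16] "1100110011"  (len 10)
[17] "100110011011"  (len 12)
[18] "0011001101111"  (len 13)
[19] "011001101111"  (len 12)
[20] "11001101111"  (len 11)
[21] "100110111111"  (len 12)
[22] "001101111110"  (len 12)
[23] "01101111110"  (len 11)
[24] "1101111110"  (len 10)
[25] "1011111100"  (len 10)
[26] "011111100011"  (len 12)
[27] "11111100011"  (len 11)
[28] "11111000110"  (len 11)

11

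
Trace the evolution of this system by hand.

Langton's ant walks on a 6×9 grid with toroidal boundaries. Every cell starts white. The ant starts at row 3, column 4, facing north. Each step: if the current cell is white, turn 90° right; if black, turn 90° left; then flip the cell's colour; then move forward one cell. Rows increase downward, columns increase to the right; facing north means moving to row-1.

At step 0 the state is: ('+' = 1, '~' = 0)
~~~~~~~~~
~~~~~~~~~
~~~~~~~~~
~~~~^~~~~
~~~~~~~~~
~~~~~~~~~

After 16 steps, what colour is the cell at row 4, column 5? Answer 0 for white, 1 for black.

step 0: ~~~~~~~~~
~~~~~~~~~
~~~~~~~~~
~~~~^~~~~
~~~~~~~~~
~~~~~~~~~
step 1: ~~~~~~~~~
~~~~~~~~~
~~~~~~~~~
~~~~+>~~~
~~~~~~~~~
~~~~~~~~~
step 2: ~~~~~~~~~
~~~~~~~~~
~~~~~~~~~
~~~~++~~~
~~~~~v~~~
~~~~~~~~~
step 3: ~~~~~~~~~
~~~~~~~~~
~~~~~~~~~
~~~~++~~~
~~~~<+~~~
~~~~~~~~~
step 4: ~~~~~~~~~
~~~~~~~~~
~~~~~~~~~
~~~~^+~~~
~~~~++~~~
~~~~~~~~~
step 5: ~~~~~~~~~
~~~~~~~~~
~~~~~~~~~
~~~<~+~~~
~~~~++~~~
~~~~~~~~~
step 6: ~~~~~~~~~
~~~~~~~~~
~~~^~~~~~
~~~+~+~~~
~~~~++~~~
~~~~~~~~~
step 7: ~~~~~~~~~
~~~~~~~~~
~~~+>~~~~
~~~+~+~~~
~~~~++~~~
~~~~~~~~~
step 8: ~~~~~~~~~
~~~~~~~~~
~~~++~~~~
~~~+v+~~~
~~~~++~~~
~~~~~~~~~
step 9: ~~~~~~~~~
~~~~~~~~~
~~~++~~~~
~~~<++~~~
~~~~++~~~
~~~~~~~~~
step 10: ~~~~~~~~~
~~~~~~~~~
~~~++~~~~
~~~~++~~~
~~~v++~~~
~~~~~~~~~
step 11: ~~~~~~~~~
~~~~~~~~~
~~~++~~~~
~~~~++~~~
~~<+++~~~
~~~~~~~~~
step 12: ~~~~~~~~~
~~~~~~~~~
~~~++~~~~
~~^~++~~~
~~++++~~~
~~~~~~~~~
step 13: ~~~~~~~~~
~~~~~~~~~
~~~++~~~~
~~+>++~~~
~~++++~~~
~~~~~~~~~
step 14: ~~~~~~~~~
~~~~~~~~~
~~~++~~~~
~~++++~~~
~~+v++~~~
~~~~~~~~~
step 15: ~~~~~~~~~
~~~~~~~~~
~~~++~~~~
~~++++~~~
~~+~>+~~~
~~~~~~~~~
step 16: ~~~~~~~~~
~~~~~~~~~
~~~++~~~~
~~++^+~~~
~~+~~+~~~
~~~~~~~~~

1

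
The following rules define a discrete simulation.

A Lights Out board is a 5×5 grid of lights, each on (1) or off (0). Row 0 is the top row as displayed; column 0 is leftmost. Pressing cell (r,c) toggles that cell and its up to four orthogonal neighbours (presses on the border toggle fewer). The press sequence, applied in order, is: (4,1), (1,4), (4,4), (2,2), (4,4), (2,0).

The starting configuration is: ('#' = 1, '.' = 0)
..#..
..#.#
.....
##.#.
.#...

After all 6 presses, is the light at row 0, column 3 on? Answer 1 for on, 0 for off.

0

k=0  ..#..
..#.#
.....
##.#.
.#...
k=1  ..#..
..#.#
.....
#..#.
#.#..
k=2  ..#.#
..##.
....#
#..#.
#.#..
k=3  ..#.#
..##.
....#
#..##
#.###
k=4  ..#.#
...#.
.####
#.###
#.###
k=5  ..#.#
...#.
.####
#.##.
#.#..
k=6  ..#.#
#..#.
#.###
..##.
#.#..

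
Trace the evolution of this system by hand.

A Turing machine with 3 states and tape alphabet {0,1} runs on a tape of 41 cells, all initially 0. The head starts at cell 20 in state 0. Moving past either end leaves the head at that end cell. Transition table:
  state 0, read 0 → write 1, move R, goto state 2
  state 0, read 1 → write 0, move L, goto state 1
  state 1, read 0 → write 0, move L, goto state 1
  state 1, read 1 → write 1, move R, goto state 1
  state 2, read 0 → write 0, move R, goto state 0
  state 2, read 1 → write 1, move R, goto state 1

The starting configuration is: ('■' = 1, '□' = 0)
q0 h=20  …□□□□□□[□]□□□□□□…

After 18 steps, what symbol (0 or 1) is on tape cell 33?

0

t=0: q0 h=20  …□□□□□□[□]□□□□□□…
t=1: q2 h=21  …□□□□□■[□]□□□□□□…
t=2: q0 h=22  …□□□□■□[□]□□□□□□…
t=3: q2 h=23  …□□□■□■[□]□□□□□□…
t=4: q0 h=24  …□□■□■□[□]□□□□□□…
t=5: q2 h=25  …□■□■□■[□]□□□□□□…
t=6: q0 h=26  …■□■□■□[□]□□□□□□…
t=7: q2 h=27  …□■□■□■[□]□□□□□□…
t=8: q0 h=28  …■□■□■□[□]□□□□□□…
t=9: q2 h=29  …□■□■□■[□]□□□□□□…
t=10: q0 h=30  …■□■□■□[□]□□□□□□…
t=11: q2 h=31  …□■□■□■[□]□□□□□□…
t=12: q0 h=32  …■□■□■□[□]□□□□□□…
t=13: q2 h=33  …□■□■□■[□]□□□□□□…
t=14: q0 h=34  …■□■□■□[□]□□□□□□|
t=15: q2 h=35  …□■□■□■[□]□□□□□|
t=16: q0 h=36  …■□■□■□[□]□□□□|
t=17: q2 h=37  …□■□■□■[□]□□□|
t=18: q0 h=38  …■□■□■□[□]□□|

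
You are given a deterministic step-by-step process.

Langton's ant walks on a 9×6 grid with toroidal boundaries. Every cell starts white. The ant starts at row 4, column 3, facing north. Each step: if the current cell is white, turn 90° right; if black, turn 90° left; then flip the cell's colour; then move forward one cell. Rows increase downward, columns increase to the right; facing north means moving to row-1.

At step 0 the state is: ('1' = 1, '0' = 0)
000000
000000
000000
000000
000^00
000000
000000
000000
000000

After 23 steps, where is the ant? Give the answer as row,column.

k=0  000000
000000
000000
000000
000^00
000000
000000
000000
000000
k=1  000000
000000
000000
000000
0001>0
000000
000000
000000
000000
k=2  000000
000000
000000
000000
000110
0000v0
000000
000000
000000
k=3  000000
000000
000000
000000
000110
000<10
000000
000000
000000
k=4  000000
000000
000000
000000
000^10
000110
000000
000000
000000
k=5  000000
000000
000000
000000
00<010
000110
000000
000000
000000
k=6  000000
000000
000000
00^000
001010
000110
000000
000000
000000
k=7  000000
000000
000000
001>00
001010
000110
000000
000000
000000
k=8  000000
000000
000000
001100
001v10
000110
000000
000000
000000
k=9  000000
000000
000000
001100
00<110
000110
000000
000000
000000
k=10  000000
000000
000000
001100
000110
00v110
000000
000000
000000
k=11  000000
000000
000000
001100
000110
0<1110
000000
000000
000000
k=12  000000
000000
000000
001100
0^0110
011110
000000
000000
000000
k=13  000000
000000
000000
001100
01>110
011110
000000
000000
000000
k=14  000000
000000
000000
001100
011110
01v110
000000
000000
000000
k=15  000000
000000
000000
001100
011110
010>10
000000
000000
000000
k=16  000000
000000
000000
001100
011^10
010010
000000
000000
000000
k=17  000000
000000
000000
001100
01<010
010010
000000
000000
000000
k=18  000000
000000
000000
001100
010010
01v010
000000
000000
000000
k=19  000000
000000
000000
001100
010010
0<1010
000000
000000
000000
k=20  000000
000000
000000
001100
010010
001010
0v0000
000000
000000
k=21  000000
000000
000000
001100
010010
001010
<10000
000000
000000
k=22  000000
000000
000000
001100
010010
^01010
110000
000000
000000
k=23  000000
000000
000000
001100
010010
1>1010
110000
000000
000000

5,1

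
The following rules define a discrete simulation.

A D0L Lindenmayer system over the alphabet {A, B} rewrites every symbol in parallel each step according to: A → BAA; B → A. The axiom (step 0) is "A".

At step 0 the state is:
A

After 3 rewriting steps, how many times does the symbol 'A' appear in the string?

t=0: A
t=1: BAA
t=2: ABAABAA
t=3: BAAABAABAAABAABAA

12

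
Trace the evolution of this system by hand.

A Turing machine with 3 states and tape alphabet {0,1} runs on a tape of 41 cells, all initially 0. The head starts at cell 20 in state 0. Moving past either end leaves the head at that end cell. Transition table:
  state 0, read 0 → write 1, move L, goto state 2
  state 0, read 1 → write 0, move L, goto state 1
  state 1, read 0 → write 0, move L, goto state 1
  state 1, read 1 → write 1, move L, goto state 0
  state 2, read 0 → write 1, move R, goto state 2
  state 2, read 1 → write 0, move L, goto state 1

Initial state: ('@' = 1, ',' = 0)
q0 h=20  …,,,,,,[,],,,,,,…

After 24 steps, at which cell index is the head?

8

gen 0: q0 h=20  …,,,,,,[,],,,,,,…
gen 1: q2 h=19  …,,,,,,[,]@,,,,,…
gen 2: q2 h=20  …,,,,,@[@],,,,,,…
gen 3: q1 h=19  …,,,,,,[@],,,,,,…
gen 4: q0 h=18  …,,,,,,[,]@,,,,,…
gen 5: q2 h=17  …,,,,,,[,]@@,,,,…
gen 6: q2 h=18  …,,,,,@[@]@,,,,,…
gen 7: q1 h=17  …,,,,,,[@],@,,,,…
gen 8: q0 h=16  …,,,,,,[,]@,@,,,…
gen 9: q2 h=15  …,,,,,,[,]@@,@,,…
gen 10: q2 h=16  …,,,,,@[@]@,@,,,…
gen 11: q1 h=15  …,,,,,,[@],@,@,,…
gen 12: q0 h=14  …,,,,,,[,]@,@,@,…
gen 13: q2 h=13  …,,,,,,[,]@@,@,@…
gen 14: q2 h=14  …,,,,,@[@]@,@,@,…
gen 15: q1 h=13  …,,,,,,[@],@,@,@…
gen 16: q0 h=12  …,,,,,,[,]@,@,@,…
gen 17: q2 h=11  …,,,,,,[,]@@,@,@…
gen 18: q2 h=12  …,,,,,@[@]@,@,@,…
gen 19: q1 h=11  …,,,,,,[@],@,@,@…
gen 20: q0 h=10  …,,,,,,[,]@,@,@,…
gen 21: q2 h= 9  …,,,,,,[,]@@,@,@…
gen 22: q2 h=10  …,,,,,@[@]@,@,@,…
gen 23: q1 h= 9  …,,,,,,[@],@,@,@…
gen 24: q0 h= 8  …,,,,,,[,]@,@,@,…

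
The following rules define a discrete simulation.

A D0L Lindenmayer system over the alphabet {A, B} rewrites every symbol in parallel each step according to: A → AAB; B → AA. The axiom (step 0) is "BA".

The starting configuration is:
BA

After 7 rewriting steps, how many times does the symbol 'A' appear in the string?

0) BA
1) AAAAB
2) AABAABAABAABAA
3) AABAABAAAABAABAAAABAABAAAABAABAAAABAAB
4) AABAABAAAABAABAAAABAABAABAABAAAABAABAAAABAABAABAABAAAABAABAAAABAABAABAABAAAABAABAAAABAABAABAABAAAABAABAA
5) AABAABAAAABAABAAAABAABAABAABAAAABAABAAAABAABAABAABAAAABAAB…BAABAAAABAABAAAABAABAAAABAABAAAABAABAABAABAAAABAABAAAABAAB  (len 284)
6) AABAABAAAABAABAAAABAABAABAABAAAABAABAAAABAABAABAABAAAABAAB…BAABAAAABAABAAAABAABAABAABAAAABAABAAAABAABAABAABAAAABAABAA  (len 776)
7) AABAABAAAABAABAAAABAABAABAABAAAABAABAAAABAABAABAABAAAABAAB…BAABAAAABAABAAAABAABAAAABAABAAAABAABAABAABAAAABAABAAAABAAB  (len 2120)

1552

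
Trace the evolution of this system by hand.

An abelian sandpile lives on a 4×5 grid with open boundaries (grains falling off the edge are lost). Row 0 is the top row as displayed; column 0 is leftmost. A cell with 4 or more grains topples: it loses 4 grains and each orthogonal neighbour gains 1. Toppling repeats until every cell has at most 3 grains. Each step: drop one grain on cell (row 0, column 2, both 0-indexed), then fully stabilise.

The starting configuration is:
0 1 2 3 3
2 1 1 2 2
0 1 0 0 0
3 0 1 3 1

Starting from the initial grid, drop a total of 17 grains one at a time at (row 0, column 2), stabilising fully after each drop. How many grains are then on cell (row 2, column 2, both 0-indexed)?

gen 0: 0 1 2 3 3
2 1 1 2 2
0 1 0 0 0
3 0 1 3 1
gen 1: 0 1 3 3 3
2 1 1 2 2
0 1 0 0 0
3 0 1 3 1
gen 2: 0 2 1 1 0
2 1 2 3 3
0 1 0 0 0
3 0 1 3 1
gen 3: 0 2 2 1 0
2 1 2 3 3
0 1 0 0 0
3 0 1 3 1
gen 4: 0 2 3 1 0
2 1 2 3 3
0 1 0 0 0
3 0 1 3 1
gen 5: 0 3 0 2 0
2 1 3 3 3
0 1 0 0 0
3 0 1 3 1
gen 6: 0 3 1 2 0
2 1 3 3 3
0 1 0 0 0
3 0 1 3 1
gen 7: 0 3 2 2 0
2 1 3 3 3
0 1 0 0 0
3 0 1 3 1
gen 8: 0 3 3 2 0
2 1 3 3 3
0 1 0 0 0
3 0 1 3 1
gen 9: 1 0 3 0 2
2 3 1 2 0
0 1 1 1 1
3 0 1 3 1
gen 10: 1 1 0 1 2
2 3 2 2 0
0 1 1 1 1
3 0 1 3 1
gen 11: 1 1 1 1 2
2 3 2 2 0
0 1 1 1 1
3 0 1 3 1
gen 12: 1 1 2 1 2
2 3 2 2 0
0 1 1 1 1
3 0 1 3 1
gen 13: 1 1 3 1 2
2 3 2 2 0
0 1 1 1 1
3 0 1 3 1
gen 14: 1 2 0 2 2
2 3 3 2 0
0 1 1 1 1
3 0 1 3 1
gen 15: 1 2 1 2 2
2 3 3 2 0
0 1 1 1 1
3 0 1 3 1
gen 16: 1 2 2 2 2
2 3 3 2 0
0 1 1 1 1
3 0 1 3 1
gen 17: 1 2 3 2 2
2 3 3 2 0
0 1 1 1 1
3 0 1 3 1

1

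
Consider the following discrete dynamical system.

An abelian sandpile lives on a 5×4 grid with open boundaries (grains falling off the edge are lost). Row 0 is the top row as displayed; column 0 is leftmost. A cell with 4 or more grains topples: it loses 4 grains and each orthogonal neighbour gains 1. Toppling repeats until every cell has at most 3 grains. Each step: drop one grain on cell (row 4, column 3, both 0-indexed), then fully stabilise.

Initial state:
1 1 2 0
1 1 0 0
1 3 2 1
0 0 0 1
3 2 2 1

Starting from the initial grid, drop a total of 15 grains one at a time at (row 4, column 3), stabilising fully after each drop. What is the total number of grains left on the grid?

27

k=0  1 1 2 0
1 1 0 0
1 3 2 1
0 0 0 1
3 2 2 1
k=1  1 1 2 0
1 1 0 0
1 3 2 1
0 0 0 1
3 2 2 2
k=2  1 1 2 0
1 1 0 0
1 3 2 1
0 0 0 1
3 2 2 3
k=3  1 1 2 0
1 1 0 0
1 3 2 1
0 0 0 2
3 2 3 0
k=4  1 1 2 0
1 1 0 0
1 3 2 1
0 0 0 2
3 2 3 1
k=5  1 1 2 0
1 1 0 0
1 3 2 1
0 0 0 2
3 2 3 2
k=6  1 1 2 0
1 1 0 0
1 3 2 1
0 0 0 2
3 2 3 3
k=7  1 1 2 0
1 1 0 0
1 3 2 1
0 0 1 3
3 3 0 1
k=8  1 1 2 0
1 1 0 0
1 3 2 1
0 0 1 3
3 3 0 2
k=9  1 1 2 0
1 1 0 0
1 3 2 1
0 0 1 3
3 3 0 3
k=10  1 1 2 0
1 1 0 0
1 3 2 2
0 0 2 0
3 3 1 1
k=11  1 1 2 0
1 1 0 0
1 3 2 2
0 0 2 0
3 3 1 2
k=12  1 1 2 0
1 1 0 0
1 3 2 2
0 0 2 0
3 3 1 3
k=13  1 1 2 0
1 1 0 0
1 3 2 2
0 0 2 1
3 3 2 0
k=14  1 1 2 0
1 1 0 0
1 3 2 2
0 0 2 1
3 3 2 1
k=15  1 1 2 0
1 1 0 0
1 3 2 2
0 0 2 1
3 3 2 2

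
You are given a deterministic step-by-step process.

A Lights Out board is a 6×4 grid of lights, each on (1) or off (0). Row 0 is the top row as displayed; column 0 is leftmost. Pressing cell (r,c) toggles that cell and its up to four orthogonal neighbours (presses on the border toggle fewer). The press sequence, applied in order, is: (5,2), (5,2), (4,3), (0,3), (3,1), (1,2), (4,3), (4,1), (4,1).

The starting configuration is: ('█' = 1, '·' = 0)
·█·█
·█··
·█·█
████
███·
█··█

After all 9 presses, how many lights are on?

9

gen 0: ·█·█
·█··
·█·█
████
███·
█··█
gen 1: ·█·█
·█··
·█·█
████
██··
███·
gen 2: ·█·█
·█··
·█·█
████
███·
█··█
gen 3: ·█·█
·█··
·█·█
███·
██·█
█···
gen 4: ·██·
·█·█
·█·█
███·
██·█
█···
gen 5: ·██·
·█·█
···█
····
█··█
█···
gen 6: ·█··
··█·
··██
····
█··█
█···
gen 7: ·█··
··█·
··██
···█
█·█·
█··█
gen 8: ·█··
··█·
··██
·█·█
·█··
██·█
gen 9: ·█··
··█·
··██
···█
█·█·
█··█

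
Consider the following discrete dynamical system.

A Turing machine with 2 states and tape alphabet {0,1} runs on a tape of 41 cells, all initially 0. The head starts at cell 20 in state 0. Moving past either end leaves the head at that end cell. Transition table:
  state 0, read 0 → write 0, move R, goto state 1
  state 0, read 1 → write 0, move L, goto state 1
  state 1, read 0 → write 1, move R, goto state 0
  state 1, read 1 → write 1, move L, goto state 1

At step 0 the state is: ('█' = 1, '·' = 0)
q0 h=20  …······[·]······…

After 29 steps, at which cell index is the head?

t=0: q0 h=20  …······[·]······…
t=1: q1 h=21  …······[·]······…
t=2: q0 h=22  …·····█[·]······…
t=3: q1 h=23  …····█·[·]······…
t=4: q0 h=24  …···█·█[·]······…
t=5: q1 h=25  …··█·█·[·]······…
t=6: q0 h=26  …·█·█·█[·]······…
t=7: q1 h=27  …█·█·█·[·]······…
t=8: q0 h=28  …·█·█·█[·]······…
t=9: q1 h=29  …█·█·█·[·]······…
t=10: q0 h=30  …·█·█·█[·]······…
t=11: q1 h=31  …█·█·█·[·]······…
t=12: q0 h=32  …·█·█·█[·]······…
t=13: q1 h=33  …█·█·█·[·]······…
t=14: q0 h=34  …·█·█·█[·]······|
t=15: q1 h=35  …█·█·█·[·]·····|
t=16: q0 h=36  …·█·█·█[·]····|
t=17: q1 h=37  …█·█·█·[·]···|
t=18: q0 h=38  …·█·█·█[·]··|
t=19: q1 h=39  …█·█·█·[·]·|
t=20: q0 h=40  …·█·█·█[·]|
t=21: q1 h=40  …·█·█·█[·]|
t=22: q0 h=40  …·█·█·█[█]|
t=23: q1 h=39  …█·█·█·[█]·|
t=24: q1 h=38  …·█·█·█[·]█·|
t=25: q0 h=39  …█·█·██[█]·|
t=26: q1 h=38  …·█·█·█[█]··|
t=27: q1 h=37  …█·█·█·[█]█··|
t=28: q1 h=36  …·█·█·█[·]██··|
t=29: q0 h=37  …█·█·██[█]█··|

37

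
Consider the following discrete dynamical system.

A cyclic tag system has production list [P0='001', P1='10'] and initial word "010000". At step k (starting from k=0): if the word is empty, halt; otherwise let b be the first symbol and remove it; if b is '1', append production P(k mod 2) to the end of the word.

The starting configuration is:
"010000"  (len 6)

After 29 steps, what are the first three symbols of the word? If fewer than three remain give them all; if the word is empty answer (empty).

1

[0] "010000"  (len 6)
[1] "10000"  (len 5)
[2] "000010"  (len 6)
[3] "00010"  (len 5)
[4] "0010"  (len 4)
[5] "010"  (len 3)
[6] "10"  (len 2)
[7] "0001"  (len 4)
[8] "001"  (len 3)
[9] "01"  (len 2)
[10] "1"  (len 1)
[11] "001"  (len 3)
[12] "01"  (len 2)
[13] "1"  (len 1)
[14] "10"  (len 2)
[15] "0001"  (len 4)
[16] "001"  (len 3)
[17] "01"  (len 2)
[18] "1"  (len 1)
[19] "001"  (len 3)
[20] "01"  (len 2)
[21] "1"  (len 1)
[22] "10"  (len 2)
[23] "0001"  (len 4)
[24] "001"  (len 3)
[25] "01"  (len 2)
[26] "1"  (len 1)
[27] "001"  (len 3)
[28] "01"  (len 2)
[29] "1"  (len 1)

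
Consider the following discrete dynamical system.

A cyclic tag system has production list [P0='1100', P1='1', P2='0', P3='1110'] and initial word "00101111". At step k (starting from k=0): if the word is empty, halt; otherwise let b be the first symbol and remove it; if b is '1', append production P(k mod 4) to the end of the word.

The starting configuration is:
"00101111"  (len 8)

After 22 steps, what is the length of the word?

[0] "00101111"  (len 8)
[1] "0101111"  (len 7)
[2] "101111"  (len 6)
[3] "011110"  (len 6)
[4] "11110"  (len 5)
[5] "11101100"  (len 8)
[6] "11011001"  (len 8)
[7] "10110010"  (len 8)
[8] "01100101110"  (len 11)
[9] "1100101110"  (len 10)
[10] "1001011101"  (len 10)
[11] "0010111010"  (len 10)
[12] "010111010"  (len 9)
[13] "10111010"  (len 8)
[14] "01110101"  (len 8)
[15] "1110101"  (len 7)
[16] "1101011110"  (len 10)
[17] "1010111101100"  (len 13)
[18] "0101111011001"  (len 13)
[19] "101111011001"  (len 12)
[20] "011110110011110"  (len 15)
[21] "11110110011110"  (len 14)
[22] "11101100111101"  (len 14)

14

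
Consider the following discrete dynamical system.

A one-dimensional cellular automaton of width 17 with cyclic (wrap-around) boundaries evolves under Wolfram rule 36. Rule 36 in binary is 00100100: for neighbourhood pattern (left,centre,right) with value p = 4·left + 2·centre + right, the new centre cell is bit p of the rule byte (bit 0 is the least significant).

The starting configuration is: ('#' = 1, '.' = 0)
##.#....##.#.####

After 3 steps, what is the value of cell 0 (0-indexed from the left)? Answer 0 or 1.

0

0) ##.#....##.#.####
1) ..##......###....
2) .................
3) .................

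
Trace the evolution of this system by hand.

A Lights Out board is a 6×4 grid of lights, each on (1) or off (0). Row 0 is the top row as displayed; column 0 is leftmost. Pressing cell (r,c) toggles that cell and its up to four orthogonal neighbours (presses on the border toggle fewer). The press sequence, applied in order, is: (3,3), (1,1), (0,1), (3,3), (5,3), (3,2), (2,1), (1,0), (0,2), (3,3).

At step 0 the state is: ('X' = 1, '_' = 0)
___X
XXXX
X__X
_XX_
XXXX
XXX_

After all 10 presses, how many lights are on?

14

gen 0: ___X
XXXX
X__X
_XX_
XXXX
XXX_
gen 1: ___X
XXXX
X___
_X_X
XXX_
XXX_
gen 2: _X_X
___X
XX__
_X_X
XXX_
XXX_
gen 3: X_XX
_X_X
XX__
_X_X
XXX_
XXX_
gen 4: X_XX
_X_X
XX_X
_XX_
XXXX
XXX_
gen 5: X_XX
_X_X
XX_X
_XX_
XXX_
XX_X
gen 6: X_XX
_X_X
XXXX
___X
XX__
XX_X
gen 7: X_XX
___X
___X
_X_X
XX__
XX_X
gen 8: __XX
XX_X
X__X
_X_X
XX__
XX_X
gen 9: _X__
XXXX
X__X
_X_X
XX__
XX_X
gen 10: _X__
XXXX
X___
_XX_
XX_X
XX_X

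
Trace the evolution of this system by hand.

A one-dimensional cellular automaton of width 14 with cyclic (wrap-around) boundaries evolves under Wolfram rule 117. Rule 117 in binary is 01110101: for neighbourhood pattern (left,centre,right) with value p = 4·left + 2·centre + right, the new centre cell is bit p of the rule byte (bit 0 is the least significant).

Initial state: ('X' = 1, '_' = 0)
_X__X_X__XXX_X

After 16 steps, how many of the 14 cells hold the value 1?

5

0) _X__X_X__XXX_X
1) XXX_XXXX___XXX
2) __XX___XXX____
3) X__XXX___XXXXX
4) XX___XXX______
5) _XXX___XXXXXX_
6) ___XXX______XX
7) XX___XXXXXX__X
8) _XXX______XX__
9) ___XXXXXX__XXX
10) XX______XX___X
11) _XXXXXX__XXX__
12) ______XX___XXX
13) XXXXX__XXX___X
14) ____XX___XXX__
15) XXX__XXX___XXX
16) __XX___XXX____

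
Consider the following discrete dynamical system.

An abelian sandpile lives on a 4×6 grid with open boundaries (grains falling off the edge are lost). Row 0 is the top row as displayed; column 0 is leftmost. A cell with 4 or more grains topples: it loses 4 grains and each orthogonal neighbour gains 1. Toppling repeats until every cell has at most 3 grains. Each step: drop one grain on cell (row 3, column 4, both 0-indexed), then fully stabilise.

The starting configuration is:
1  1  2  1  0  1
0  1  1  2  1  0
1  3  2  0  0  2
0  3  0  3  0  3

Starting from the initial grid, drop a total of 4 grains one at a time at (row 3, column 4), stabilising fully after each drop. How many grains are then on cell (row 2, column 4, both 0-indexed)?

t=0: 1  1  2  1  0  1
0  1  1  2  1  0
1  3  2  0  0  2
0  3  0  3  0  3
t=1: 1  1  2  1  0  1
0  1  1  2  1  0
1  3  2  0  0  2
0  3  0  3  1  3
t=2: 1  1  2  1  0  1
0  1  1  2  1  0
1  3  2  0  0  2
0  3  0  3  2  3
t=3: 1  1  2  1  0  1
0  1  1  2  1  0
1  3  2  0  0  2
0  3  0  3  3  3
t=4: 1  1  2  1  0  1
0  1  1  2  1  0
1  3  2  1  1  3
0  3  1  0  2  0

1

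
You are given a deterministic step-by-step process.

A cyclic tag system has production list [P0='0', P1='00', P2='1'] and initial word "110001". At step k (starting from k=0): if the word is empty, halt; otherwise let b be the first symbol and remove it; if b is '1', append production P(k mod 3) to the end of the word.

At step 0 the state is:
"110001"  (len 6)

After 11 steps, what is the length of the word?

0

[0] "110001"  (len 6)
[1] "100010"  (len 6)
[2] "0001000"  (len 7)
[3] "001000"  (len 6)
[4] "01000"  (len 5)
[5] "1000"  (len 4)
[6] "0001"  (len 4)
[7] "001"  (len 3)
[8] "01"  (len 2)
[9] "1"  (len 1)
[10] "0"  (len 1)
[11] (halted — word empty)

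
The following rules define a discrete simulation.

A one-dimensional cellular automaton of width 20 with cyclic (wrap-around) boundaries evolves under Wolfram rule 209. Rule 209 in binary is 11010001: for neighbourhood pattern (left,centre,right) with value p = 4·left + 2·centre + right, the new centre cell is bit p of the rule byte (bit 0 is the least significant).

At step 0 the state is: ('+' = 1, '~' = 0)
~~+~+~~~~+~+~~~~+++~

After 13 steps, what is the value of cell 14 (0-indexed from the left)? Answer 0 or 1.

t=0: ~~+~+~~~~+~+~~~~+++~
t=1: +~~~~+++~~~~+++~~+++
t=2: ++++~~+++++~~+++~~++
t=3: +++++~~+++++~~+++~~+
t=4: ++++++~~+++++~~+++~~
t=5: ~++++++~~+++++~~+++~
t=6: ~~++++++~~+++++~~+++
t=7: +~~++++++~~+++++~~++
t=8: ++~~++++++~~+++++~~+
t=9: +++~~++++++~~+++++~~
t=10: ~+++~~++++++~~+++++~
t=11: ~~+++~~++++++~~+++++
t=12: +~~+++~~++++++~~++++
t=13: ++~~+++~~++++++~~+++

1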